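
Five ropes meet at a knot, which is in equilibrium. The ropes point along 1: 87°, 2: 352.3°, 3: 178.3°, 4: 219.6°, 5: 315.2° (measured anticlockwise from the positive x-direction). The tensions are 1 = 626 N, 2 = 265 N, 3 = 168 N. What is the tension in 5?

T_5 ≈ 379 N

Resolve: ΣF_x = 626 cos 87° + 265 cos 352.3° + 168 cos 178.3° + T_4 cos 219.6° + T_5 cos 315.2° = 0.
        ΣF_y = 626 sin 87° + 265 sin 352.3° + 168 sin 178.3° + T_4 sin 219.6° + T_5 sin 315.2° = 0.
The known terms sum to (127.4, 594.6) N, so -0.7705 T_4 + 0.7096 T_5 = -127.4 and -0.6374 T_4 − 0.7046 T_5 = -594.6.
Solving simultaneously: T_4 = 514.2 N, T_5 = 378.7 N.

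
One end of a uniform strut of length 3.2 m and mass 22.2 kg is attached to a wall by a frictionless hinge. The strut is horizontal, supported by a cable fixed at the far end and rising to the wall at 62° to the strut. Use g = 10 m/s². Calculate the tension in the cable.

T ≈ 126 N

Take torques about the hinge: T sin 62° · 3.2 = 22.2×10×1.6 = 355.2 N·m.
So T = 355.2 / (0.8829 × 3.2) = 125.72 N.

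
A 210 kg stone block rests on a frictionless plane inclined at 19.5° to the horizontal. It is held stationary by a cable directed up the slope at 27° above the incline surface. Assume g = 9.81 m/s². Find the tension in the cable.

T ≈ 772 N

Take axes along and perpendicular to the incline. Weight components: W sin 19.5° = 687.7 N down-slope, W cos 19.5° = 1942 N into the surface.
Along incline: T cos 27° = W sin 19.5° → T = 771.8 N.
Perpendicular: N = W cos 19.5° − T sin 27° = 1592 N.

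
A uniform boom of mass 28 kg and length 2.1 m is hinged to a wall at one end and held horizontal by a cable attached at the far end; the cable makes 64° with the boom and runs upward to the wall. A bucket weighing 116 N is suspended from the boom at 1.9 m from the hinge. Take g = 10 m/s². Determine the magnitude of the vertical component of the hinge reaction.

Take torques about the hinge: T sin 64° · 2.1 = 28×10×1.05 + 116×1.9 = 514.4 N·m.
So T = 514.4 / (0.8988 × 2.1) = 272.53 N.
ΣF_y = 0: H_y = (28×10 + 116) − T sin 64° = 396 − 244.95 = 151.05 N.

|H_y| ≈ 151 N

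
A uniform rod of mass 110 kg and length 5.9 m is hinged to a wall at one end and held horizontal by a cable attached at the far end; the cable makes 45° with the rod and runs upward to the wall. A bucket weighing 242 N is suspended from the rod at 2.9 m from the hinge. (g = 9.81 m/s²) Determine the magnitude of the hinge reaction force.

|H| ≈ 934 N

Take torques about the hinge: T sin 45° · 5.9 = 110×9.81×2.95 + 242×2.9 = 3885.1 N·m.
So T = 3885.1 / (0.7071 × 5.9) = 931.26 N.
ΣF_x = 0: H_x = T cos 45° = 658.5 N.
ΣF_y = 0: H_y = (110×9.81 + 242) − T sin 45° = 1321.1 − 658.5 = 662.6 N.
|H| = √(H_x² + H_y²) = √((658.5)² + (662.6)²) = 934.16 N.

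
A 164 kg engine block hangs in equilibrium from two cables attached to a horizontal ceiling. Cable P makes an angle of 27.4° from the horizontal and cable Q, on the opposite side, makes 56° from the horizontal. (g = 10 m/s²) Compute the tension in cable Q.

Weight W = 164 × 10 = 1640 N acts straight down.
Horizontal: T_P cos 27.4° = T_Q cos 56°  →  T_P = 0.6299 T_Q.
Vertical: T_P sin 27.4° + T_Q sin 56° = 1640.
Substituting the horizontal relation into the vertical equation gives 1.119 T_Q = 1640, so T_Q = 1466 N.

T_Q ≈ 1470 N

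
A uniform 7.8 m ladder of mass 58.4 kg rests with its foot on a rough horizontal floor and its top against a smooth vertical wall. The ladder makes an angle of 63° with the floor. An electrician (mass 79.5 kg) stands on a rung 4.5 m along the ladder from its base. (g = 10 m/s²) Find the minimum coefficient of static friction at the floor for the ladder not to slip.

ΣF_y = 0: N_floor = 58.4×10 + 79.5×10 = 1379 N.
Torques about the foot: N_wall · 7.8 sin 63° = 58.4×10×3.9 cos 63° + 79.5×10×4.5 cos 63° → N_wall = 382.48 N.
ΣF_x = 0: f_floor = N_wall = 382.48 N.
μ_min = f_floor / N_floor = 382.48 / 1379 = 0.2774.

μ_min ≈ 0.277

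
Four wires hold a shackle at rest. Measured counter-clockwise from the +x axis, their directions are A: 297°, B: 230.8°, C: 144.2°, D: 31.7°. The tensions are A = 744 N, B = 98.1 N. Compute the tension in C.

T_C ≈ 837 N

Resolve: ΣF_x = 744 cos 297° + 98.1 cos 230.8° + T_C cos 144.2° + T_D cos 31.7° = 0.
        ΣF_y = 744 sin 297° + 98.1 sin 230.8° + T_C sin 144.2° + T_D sin 31.7° = 0.
The known terms sum to (275.8, -738.9) N, so -0.8111 T_C + 0.8508 T_D = -275.8 and 0.5850 T_C + 0.5255 T_D = 738.9.
Solving simultaneously: T_C = 837.3 N, T_D = 474.1 N.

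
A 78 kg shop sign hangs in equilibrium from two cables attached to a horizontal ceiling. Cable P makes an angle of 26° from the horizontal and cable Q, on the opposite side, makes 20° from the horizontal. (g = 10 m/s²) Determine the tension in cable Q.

T_Q ≈ 975 N

Weight W = 78 × 10 = 780 N acts straight down.
Horizontal: T_P cos 26° = T_Q cos 20°  →  T_P = 1.046 T_Q.
Vertical: T_P sin 26° + T_Q sin 20° = 780.
Substituting the horizontal relation into the vertical equation gives 0.8003 T_Q = 780, so T_Q = 974.6 N.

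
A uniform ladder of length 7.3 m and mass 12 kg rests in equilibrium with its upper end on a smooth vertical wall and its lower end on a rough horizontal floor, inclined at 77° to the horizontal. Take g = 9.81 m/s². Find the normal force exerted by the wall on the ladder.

Torques about the foot: N_wall · 7.3 sin 77° = 12×9.81×3.65 cos 77° → N_wall = 13.589 N.

N_wall ≈ 13.6 N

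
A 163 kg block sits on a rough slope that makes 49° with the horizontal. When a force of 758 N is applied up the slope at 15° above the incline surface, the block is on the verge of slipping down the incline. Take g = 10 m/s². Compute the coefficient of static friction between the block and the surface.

μ ≈ 0.570

On the verge of sliding down the incline, friction is at its maximum μN and acts up the slope.
Perpendicular to incline: N = W cos 49° − P sin 15° = 1069 − 196.2 = 873.2 N.
Along incline: P cos 15° + μN = W sin 49° → μ = (W sin 49° − P cos 15°) / N = 0.5703.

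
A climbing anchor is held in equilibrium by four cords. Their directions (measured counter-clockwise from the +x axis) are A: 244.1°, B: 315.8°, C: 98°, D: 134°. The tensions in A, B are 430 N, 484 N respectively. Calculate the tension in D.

Resolve: ΣF_x = 430 cos 244.1° + 484 cos 315.8° + T_C cos 98° + T_D cos 134° = 0.
        ΣF_y = 430 sin 244.1° + 484 sin 315.8° + T_C sin 98° + T_D sin 134° = 0.
The known terms sum to (159.2, -724.2) N, so -0.1392 T_C − 0.6947 T_D = -159.2 and 0.9903 T_C + 0.7193 T_D = 724.2.
Solving simultaneously: T_C = 661.1 N, T_D = 96.66 N.

T_D ≈ 96.7 N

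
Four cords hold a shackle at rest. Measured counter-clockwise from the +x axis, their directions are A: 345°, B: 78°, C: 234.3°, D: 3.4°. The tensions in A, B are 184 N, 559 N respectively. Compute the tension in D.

Resolve: ΣF_x = 184 cos 345° + 559 cos 78° + T_C cos 234.3° + T_D cos 3.4° = 0.
        ΣF_y = 184 sin 345° + 559 sin 78° + T_C sin 234.3° + T_D sin 3.4° = 0.
The known terms sum to (294, 499.2) N, so -0.5835 T_C + 0.9982 T_D = -294 and -0.8121 T_C + 0.0593 T_D = -499.2.
Solving simultaneously: T_C = 619.6 N, T_D = 67.74 N.

T_D ≈ 67.7 N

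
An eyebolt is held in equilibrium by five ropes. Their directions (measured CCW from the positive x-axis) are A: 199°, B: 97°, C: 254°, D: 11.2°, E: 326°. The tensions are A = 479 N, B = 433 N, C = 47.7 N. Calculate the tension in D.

Resolve: ΣF_x = 479 cos 199° + 433 cos 97° + 47.7 cos 254° + T_D cos 11.2° + T_E cos 326° = 0.
        ΣF_y = 479 sin 199° + 433 sin 97° + 47.7 sin 254° + T_D sin 11.2° + T_E sin 326° = 0.
The known terms sum to (-518.8, 228) N, so 0.9810 T_D + 0.8290 T_E = 518.8 and 0.1942 T_D − 0.5592 T_E = -228.
Solving simultaneously: T_D = 142.5 N, T_E = 457.2 N.

T_D ≈ 143 N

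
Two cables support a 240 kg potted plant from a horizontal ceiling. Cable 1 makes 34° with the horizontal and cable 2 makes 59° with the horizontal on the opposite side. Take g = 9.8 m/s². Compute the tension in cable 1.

T_1 ≈ 1210 N

Weight W = 240 × 9.8 = 2352 N acts straight down.
Horizontal: T_1 cos 34° = T_2 cos 59°  →  T_2 = 1.61 T_1.
Vertical: T_1 sin 34° + T_2 sin 59° = 2352.
Substituting the horizontal relation into the vertical equation gives 1.939 T_1 = 2352, so T_1 = 1213 N.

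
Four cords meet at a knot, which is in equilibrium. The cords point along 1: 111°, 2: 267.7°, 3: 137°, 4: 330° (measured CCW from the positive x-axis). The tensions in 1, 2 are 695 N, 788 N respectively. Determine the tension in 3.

T_3 ≈ 1160 N

Resolve: ΣF_x = 695 cos 111° + 788 cos 267.7° + T_3 cos 137° + T_4 cos 330° = 0.
        ΣF_y = 695 sin 111° + 788 sin 267.7° + T_3 sin 137° + T_4 sin 330° = 0.
The known terms sum to (-280.7, -138.5) N, so -0.7314 T_3 + 0.8660 T_4 = 280.7 and 0.6820 T_3 − 0.5000 T_4 = 138.5.
Solving simultaneously: T_3 = 1157 N, T_4 = 1301 N.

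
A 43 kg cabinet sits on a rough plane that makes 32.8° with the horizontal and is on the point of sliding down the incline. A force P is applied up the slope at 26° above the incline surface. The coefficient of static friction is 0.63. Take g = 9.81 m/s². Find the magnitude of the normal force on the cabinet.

N ≈ 351 N

On the verge of sliding down the incline, friction equals μN and acts up the slope.
Perpendicular: N + P sin 26° = W cos 32.8° = 354.6 N.
Along incline: P cos 26° + μN = W sin 32.8° with W sin 32.8° = 228.5 N.
Solving the pair for P and N: P = 8.233 N, N = 351 N (and f = μN = 221.1 N).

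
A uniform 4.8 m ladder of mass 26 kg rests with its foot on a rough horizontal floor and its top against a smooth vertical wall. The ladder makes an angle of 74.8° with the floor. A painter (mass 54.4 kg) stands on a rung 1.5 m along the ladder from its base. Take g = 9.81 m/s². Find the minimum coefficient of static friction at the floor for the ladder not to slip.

ΣF_y = 0: N_floor = 26×9.81 + 54.4×9.81 = 788.72 N.
Torques about the foot: N_wall · 4.8 sin 74.8° = 26×9.81×2.4 cos 74.8° + 54.4×9.81×1.5 cos 74.8° → N_wall = 79.96 N.
ΣF_x = 0: f_floor = N_wall = 79.96 N.
μ_min = f_floor / N_floor = 79.96 / 788.72 = 0.1014.

μ_min ≈ 0.101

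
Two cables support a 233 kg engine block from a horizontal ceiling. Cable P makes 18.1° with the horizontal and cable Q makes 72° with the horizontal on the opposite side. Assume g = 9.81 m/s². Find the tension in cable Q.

T_Q ≈ 2170 N

Weight W = 233 × 9.81 = 2286 N acts straight down.
Horizontal: T_P cos 18.1° = T_Q cos 72°  →  T_P = 0.3251 T_Q.
Vertical: T_P sin 18.1° + T_Q sin 72° = 2286.
Substituting the horizontal relation into the vertical equation gives 1.052 T_Q = 2286, so T_Q = 2173 N.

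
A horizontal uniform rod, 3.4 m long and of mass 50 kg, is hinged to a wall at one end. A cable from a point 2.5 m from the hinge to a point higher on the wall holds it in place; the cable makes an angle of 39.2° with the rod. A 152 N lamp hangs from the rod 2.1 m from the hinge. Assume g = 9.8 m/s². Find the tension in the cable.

T ≈ 729 N

Take torques about the hinge: T sin 39.2° · 2.5 = 50×9.8×1.7 + 152×2.1 = 1152.2 N·m.
So T = 1152.2 / (0.6320 × 2.5) = 729.21 N.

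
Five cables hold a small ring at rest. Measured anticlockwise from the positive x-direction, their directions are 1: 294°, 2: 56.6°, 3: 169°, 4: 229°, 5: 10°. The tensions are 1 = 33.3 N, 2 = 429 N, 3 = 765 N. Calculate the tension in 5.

Resolve: ΣF_x = 33.3 cos 294° + 429 cos 56.6° + 765 cos 169° + T_4 cos 229° + T_5 cos 10° = 0.
        ΣF_y = 33.3 sin 294° + 429 sin 56.6° + 765 sin 169° + T_4 sin 229° + T_5 sin 10° = 0.
The known terms sum to (-501.2, 473.7) N, so -0.6561 T_4 + 0.9848 T_5 = 501.2 and -0.7547 T_4 + 0.1736 T_5 = -473.7.
Solving simultaneously: T_4 = 879.6 N, T_5 = 1095 N.

T_5 ≈ 1090 N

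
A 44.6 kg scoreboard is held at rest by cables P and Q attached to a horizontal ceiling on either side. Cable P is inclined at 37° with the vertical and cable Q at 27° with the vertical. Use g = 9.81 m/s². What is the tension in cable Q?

Angles from the horizontal: cable P is 90° − 37° = 53°, cable Q is 90° − 27° = 63°.
Weight W = 44.6 × 9.81 = 437.5 N acts straight down.
Horizontal: T_P cos 53° = T_Q cos 63°  →  T_P = 0.7544 T_Q.
Vertical: T_P sin 53° + T_Q sin 63° = 437.5.
Substituting the horizontal relation into the vertical equation gives 1.493 T_Q = 437.5, so T_Q = 293 N.

T_Q ≈ 293 N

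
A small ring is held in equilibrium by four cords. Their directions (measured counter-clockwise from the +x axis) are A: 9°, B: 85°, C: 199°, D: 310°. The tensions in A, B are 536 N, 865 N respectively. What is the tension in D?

Resolve: ΣF_x = 536 cos 9° + 865 cos 85° + T_C cos 199° + T_D cos 310° = 0.
        ΣF_y = 536 sin 9° + 865 sin 85° + T_C sin 199° + T_D sin 310° = 0.
The known terms sum to (604.8, 945.6) N, so -0.9455 T_C + 0.6428 T_D = -604.8 and -0.3256 T_C − 0.7660 T_D = -945.6.
Solving simultaneously: T_C = 1147 N, T_D = 746.7 N.

T_D ≈ 747 N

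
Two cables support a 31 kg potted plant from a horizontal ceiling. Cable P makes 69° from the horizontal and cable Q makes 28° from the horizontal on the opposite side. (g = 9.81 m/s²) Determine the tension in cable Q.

Weight W = 31 × 9.81 = 304.1 N acts straight down.
Horizontal: T_P cos 69° = T_Q cos 28°  →  T_P = 2.464 T_Q.
Vertical: T_P sin 69° + T_Q sin 28° = 304.1.
Substituting the horizontal relation into the vertical equation gives 2.77 T_Q = 304.1, so T_Q = 109.8 N.

T_Q ≈ 110 N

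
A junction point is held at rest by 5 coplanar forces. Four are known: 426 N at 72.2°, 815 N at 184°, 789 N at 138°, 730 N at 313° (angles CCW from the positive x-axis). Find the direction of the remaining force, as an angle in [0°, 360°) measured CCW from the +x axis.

θ ≈ 336°

Sum the known components: ΣF_x = -771.3 N, ΣF_y = 342.8 N.
For equilibrium the remaining force must supply (−ΣF_x, −ΣF_y) = (771.3, -342.8) N.
Magnitude = √((771.3)² + (-342.8)²) = 844 N; direction = atan2(-342.8, 771.3) = 336.0°.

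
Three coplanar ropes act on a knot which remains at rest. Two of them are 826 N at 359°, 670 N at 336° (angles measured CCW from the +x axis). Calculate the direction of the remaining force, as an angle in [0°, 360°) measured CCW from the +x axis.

Sum the known components: ΣF_x = 1438 N, ΣF_y = -286.9 N.
For equilibrium the remaining force must supply (−ΣF_x, −ΣF_y) = (-1438, 286.9) N.
Magnitude = √((-1438)² + (286.9)²) = 1466 N; direction = atan2(286.9, -1438) = 168.7°.

θ ≈ 169°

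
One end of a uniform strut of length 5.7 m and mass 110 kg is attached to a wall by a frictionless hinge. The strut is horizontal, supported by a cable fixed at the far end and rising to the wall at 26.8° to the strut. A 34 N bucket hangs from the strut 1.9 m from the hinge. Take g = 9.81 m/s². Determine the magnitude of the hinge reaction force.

Take torques about the hinge: T sin 26.8° · 5.7 = 110×9.81×2.85 + 34×1.9 = 3140 N·m.
So T = 3140 / (0.4509 × 5.7) = 1221.8 N.
ΣF_x = 0: H_x = T cos 26.8° = 1090.6 N.
ΣF_y = 0: H_y = (110×9.81 + 34) − T sin 26.8° = 1113.1 − 550.88 = 562.22 N.
|H| = √(H_x² + H_y²) = √((1090.6)² + (562.22)²) = 1227 N.

|H| ≈ 1230 N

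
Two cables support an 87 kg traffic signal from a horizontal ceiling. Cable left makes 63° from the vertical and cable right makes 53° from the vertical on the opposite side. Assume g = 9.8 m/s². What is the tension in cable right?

T_right ≈ 845 N

Angles from the horizontal: cable left is 90° − 63° = 27°, cable right is 90° − 53° = 37°.
Weight W = 87 × 9.8 = 852.6 N acts straight down.
Horizontal: T_left cos 27° = T_right cos 37°  →  T_left = 0.8963 T_right.
Vertical: T_left sin 27° + T_right sin 37° = 852.6.
Substituting the horizontal relation into the vertical equation gives 1.009 T_right = 852.6, so T_right = 845.2 N.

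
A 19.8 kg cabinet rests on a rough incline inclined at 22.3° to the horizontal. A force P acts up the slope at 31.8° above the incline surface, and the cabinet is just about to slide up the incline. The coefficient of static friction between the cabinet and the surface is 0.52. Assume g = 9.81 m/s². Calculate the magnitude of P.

P ≈ 149 N

On the verge of sliding up the incline, friction equals μN and acts down the slope.
Perpendicular: N + P sin 31.8° = W cos 22.3° = 179.7 N.
Along incline: P cos 31.8° = W sin 22.3° + μN  with W sin 22.3° = 73.7 N.
Solving the pair for P and N: P = 148.7 N, N = 101.3 N (and f = μN = 52.7 N).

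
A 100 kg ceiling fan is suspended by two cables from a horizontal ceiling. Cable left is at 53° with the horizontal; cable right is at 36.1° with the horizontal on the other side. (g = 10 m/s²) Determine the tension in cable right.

T_right ≈ 602 N

Weight W = 100 × 10 = 1000 N acts straight down.
Horizontal: T_left cos 53° = T_right cos 36.1°  →  T_left = 1.343 T_right.
Vertical: T_left sin 53° + T_right sin 36.1° = 1000.
Substituting the horizontal relation into the vertical equation gives 1.661 T_right = 1000, so T_right = 601.9 N.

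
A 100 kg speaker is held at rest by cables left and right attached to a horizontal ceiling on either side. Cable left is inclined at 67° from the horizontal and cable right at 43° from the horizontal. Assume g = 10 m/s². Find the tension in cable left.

T_left ≈ 778 N

Weight W = 100 × 10 = 1000 N acts straight down.
Horizontal: T_left cos 67° = T_right cos 43°  →  T_right = 0.5343 T_left.
Vertical: T_left sin 67° + T_right sin 43° = 1000.
Substituting the horizontal relation into the vertical equation gives 1.285 T_left = 1000, so T_left = 778.3 N.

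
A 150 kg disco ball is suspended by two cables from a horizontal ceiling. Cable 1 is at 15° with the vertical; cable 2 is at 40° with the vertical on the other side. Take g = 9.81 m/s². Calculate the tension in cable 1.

Angles from the horizontal: cable 1 is 90° − 15° = 75°, cable 2 is 90° − 40° = 50°.
Weight W = 150 × 9.81 = 1472 N acts straight down.
Horizontal: T_1 cos 75° = T_2 cos 50°  →  T_2 = 0.4027 T_1.
Vertical: T_1 sin 75° + T_2 sin 50° = 1472.
Substituting the horizontal relation into the vertical equation gives 1.274 T_1 = 1472, so T_1 = 1155 N.

T_1 ≈ 1150 N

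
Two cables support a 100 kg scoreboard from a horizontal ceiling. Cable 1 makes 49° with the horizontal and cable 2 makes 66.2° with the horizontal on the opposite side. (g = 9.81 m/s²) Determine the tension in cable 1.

T_1 ≈ 438 N

Weight W = 100 × 9.81 = 981 N acts straight down.
Horizontal: T_1 cos 49° = T_2 cos 66.2°  →  T_2 = 1.626 T_1.
Vertical: T_1 sin 49° + T_2 sin 66.2° = 981.
Substituting the horizontal relation into the vertical equation gives 2.242 T_1 = 981, so T_1 = 437.5 N.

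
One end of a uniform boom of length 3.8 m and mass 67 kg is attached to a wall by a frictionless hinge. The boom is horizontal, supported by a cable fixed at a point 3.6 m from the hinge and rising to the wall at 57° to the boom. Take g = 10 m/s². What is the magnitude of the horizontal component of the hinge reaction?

Take torques about the hinge: T sin 57° · 3.6 = 67×10×1.9 = 1273 N·m.
So T = 1273 / (0.8387 × 3.6) = 421.63 N.
ΣF_x = 0: H_x = T cos 57° = 229.64 N.

H_x ≈ 230 N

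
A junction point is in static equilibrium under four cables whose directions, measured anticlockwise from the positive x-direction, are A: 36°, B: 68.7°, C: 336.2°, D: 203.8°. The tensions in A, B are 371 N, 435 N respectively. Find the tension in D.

T_D ≈ 1020 N

Resolve: ΣF_x = 371 cos 36° + 435 cos 68.7° + T_C cos 336.2° + T_D cos 203.8° = 0.
        ΣF_y = 371 sin 36° + 435 sin 68.7° + T_C sin 336.2° + T_D sin 203.8° = 0.
The known terms sum to (458.2, 623.4) N, so 0.9150 T_C − 0.9150 T_D = -458.2 and -0.4035 T_C − 0.4035 T_D = -623.4.
Solving simultaneously: T_C = 522 N, T_D = 1023 N.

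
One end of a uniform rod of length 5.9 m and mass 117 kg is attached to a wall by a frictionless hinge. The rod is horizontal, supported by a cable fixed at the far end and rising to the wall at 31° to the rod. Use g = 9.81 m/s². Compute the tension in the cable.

T ≈ 1110 N

Take torques about the hinge: T sin 31° · 5.9 = 117×9.81×2.95 = 3385.9 N·m.
So T = 3385.9 / (0.5150 × 5.9) = 1114.3 N.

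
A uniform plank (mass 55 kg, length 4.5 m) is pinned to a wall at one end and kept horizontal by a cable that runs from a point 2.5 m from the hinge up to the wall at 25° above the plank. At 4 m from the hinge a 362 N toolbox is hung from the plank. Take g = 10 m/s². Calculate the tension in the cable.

T ≈ 2540 N

Take torques about the hinge: T sin 25° · 2.5 = 55×10×2.25 + 362×4 = 2685.5 N·m.
So T = 2685.5 / (0.4226 × 2.5) = 2541.8 N.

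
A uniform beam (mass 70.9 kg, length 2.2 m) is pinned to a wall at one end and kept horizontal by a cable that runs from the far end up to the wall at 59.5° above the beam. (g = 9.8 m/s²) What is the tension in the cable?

T ≈ 403 N

Take torques about the hinge: T sin 59.5° · 2.2 = 70.9×9.8×1.1 = 764.3 N·m.
So T = 764.3 / (0.8616 × 2.2) = 403.2 N.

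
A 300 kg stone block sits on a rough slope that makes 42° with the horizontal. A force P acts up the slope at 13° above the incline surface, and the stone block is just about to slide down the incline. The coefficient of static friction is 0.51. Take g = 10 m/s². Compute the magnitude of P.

P ≈ 1010 N

On the verge of sliding down the incline, friction equals μN and acts up the slope.
Perpendicular: N + P sin 13° = W cos 42° = 2229 N.
Along incline: P cos 13° + μN = W sin 42° with W sin 42° = 2007 N.
Solving the pair for P and N: P = 1012 N, N = 2002 N (and f = μN = 1021 N).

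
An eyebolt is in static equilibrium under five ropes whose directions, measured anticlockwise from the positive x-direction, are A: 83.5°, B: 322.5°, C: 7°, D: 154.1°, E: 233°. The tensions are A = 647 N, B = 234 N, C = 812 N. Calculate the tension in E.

T_E ≈ 1020 N

Resolve: ΣF_x = 647 cos 83.5° + 234 cos 322.5° + 812 cos 7° + T_D cos 154.1° + T_E cos 233° = 0.
        ΣF_y = 647 sin 83.5° + 234 sin 322.5° + 812 sin 7° + T_D sin 154.1° + T_E sin 233° = 0.
The known terms sum to (1065, 599.3) N, so -0.8996 T_D − 0.6018 T_E = -1065 and 0.4368 T_D − 0.7986 T_E = -599.3.
Solving simultaneously: T_D = 499.1 N, T_E = 1023 N.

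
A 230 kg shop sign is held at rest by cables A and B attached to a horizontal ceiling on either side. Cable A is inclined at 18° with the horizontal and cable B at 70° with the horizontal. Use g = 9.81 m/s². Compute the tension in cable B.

Weight W = 230 × 9.81 = 2256 N acts straight down.
Horizontal: T_A cos 18° = T_B cos 70°  →  T_A = 0.3596 T_B.
Vertical: T_A sin 18° + T_B sin 70° = 2256.
Substituting the horizontal relation into the vertical equation gives 1.051 T_B = 2256, so T_B = 2147 N.

T_B ≈ 2150 N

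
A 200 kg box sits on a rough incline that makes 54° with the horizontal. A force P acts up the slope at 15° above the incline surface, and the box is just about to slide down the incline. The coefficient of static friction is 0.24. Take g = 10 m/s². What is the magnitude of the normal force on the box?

On the verge of sliding down the incline, friction equals μN and acts up the slope.
Perpendicular: N + P sin 15° = W cos 54° = 1176 N.
Along incline: P cos 15° + μN = W sin 54° with W sin 54° = 1618 N.
Solving the pair for P and N: P = 1478 N, N = 793 N (and f = μN = 190.3 N).

N ≈ 793 N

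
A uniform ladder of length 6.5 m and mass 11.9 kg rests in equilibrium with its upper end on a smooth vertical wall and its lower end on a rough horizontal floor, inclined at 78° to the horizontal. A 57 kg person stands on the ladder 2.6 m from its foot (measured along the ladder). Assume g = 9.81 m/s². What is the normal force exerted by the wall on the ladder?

N_wall ≈ 59.9 N

Torques about the foot: N_wall · 6.5 sin 78° = 11.9×9.81×3.25 cos 78° + 57×9.81×2.6 cos 78° → N_wall = 59.949 N.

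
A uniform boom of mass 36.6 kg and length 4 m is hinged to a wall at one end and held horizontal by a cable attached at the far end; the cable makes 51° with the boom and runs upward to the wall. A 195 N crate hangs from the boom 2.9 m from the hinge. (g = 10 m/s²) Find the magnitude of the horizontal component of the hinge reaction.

Take torques about the hinge: T sin 51° · 4 = 36.6×10×2 + 195×2.9 = 1297.5 N·m.
So T = 1297.5 / (0.7771 × 4) = 417.39 N.
ΣF_x = 0: H_x = T cos 51° = 262.67 N.

H_x ≈ 263 N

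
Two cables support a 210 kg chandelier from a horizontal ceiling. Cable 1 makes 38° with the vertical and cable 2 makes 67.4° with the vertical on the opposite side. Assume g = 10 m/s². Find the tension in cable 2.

T_2 ≈ 1340 N

Angles from the horizontal: cable 1 is 90° − 38° = 52°, cable 2 is 90° − 67.4° = 22.6°.
Weight W = 210 × 10 = 2100 N acts straight down.
Horizontal: T_1 cos 52° = T_2 cos 22.6°  →  T_1 = 1.5 T_2.
Vertical: T_1 sin 52° + T_2 sin 22.6° = 2100.
Substituting the horizontal relation into the vertical equation gives 1.566 T_2 = 2100, so T_2 = 1341 N.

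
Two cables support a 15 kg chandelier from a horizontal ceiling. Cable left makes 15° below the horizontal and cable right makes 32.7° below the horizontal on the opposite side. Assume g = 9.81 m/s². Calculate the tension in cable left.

T_left ≈ 167 N

Weight W = 15 × 9.81 = 147.2 N acts straight down.
Horizontal: T_left cos 15° = T_right cos 32.7°  →  T_right = 1.148 T_left.
Vertical: T_left sin 15° + T_right sin 32.7° = 147.2.
Substituting the horizontal relation into the vertical equation gives 0.8789 T_left = 147.2, so T_left = 167.4 N.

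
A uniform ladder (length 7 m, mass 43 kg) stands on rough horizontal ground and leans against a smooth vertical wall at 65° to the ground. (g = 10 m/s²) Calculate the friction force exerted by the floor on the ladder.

f ≈ 100 N

Torques about the foot: N_wall · 7 sin 65° = 43×10×3.5 cos 65° → N_wall = 100.26 N.
ΣF_x = 0: f_floor = N_wall = 100.26 N.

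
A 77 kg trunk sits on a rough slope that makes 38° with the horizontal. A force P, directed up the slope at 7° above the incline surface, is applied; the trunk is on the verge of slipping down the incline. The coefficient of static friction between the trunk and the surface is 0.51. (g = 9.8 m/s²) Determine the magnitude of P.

On the verge of sliding down the incline, friction equals μN and acts up the slope.
Perpendicular: N + P sin 7° = W cos 38° = 594.6 N.
Along incline: P cos 7° + μN = W sin 38° with W sin 38° = 464.6 N.
Solving the pair for P and N: P = 173.4 N, N = 573.5 N (and f = μN = 292.5 N).

P ≈ 173 N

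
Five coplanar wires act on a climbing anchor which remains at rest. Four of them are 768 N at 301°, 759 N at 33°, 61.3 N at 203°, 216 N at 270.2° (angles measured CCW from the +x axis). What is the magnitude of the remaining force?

F ≈ 1090 N

Sum the known components: ΣF_x = 976.4 N, ΣF_y = -484.9 N.
For equilibrium the remaining force must supply (−ΣF_x, −ΣF_y) = (-976.4, 484.9) N.
Magnitude = √((-976.4)² + (484.9)²) = 1090 N; direction = atan2(484.9, -976.4) = 153.6°.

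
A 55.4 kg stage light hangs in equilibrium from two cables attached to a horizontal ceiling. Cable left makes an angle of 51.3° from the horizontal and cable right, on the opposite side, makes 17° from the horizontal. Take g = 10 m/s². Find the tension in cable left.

T_left ≈ 570 N

Weight W = 55.4 × 10 = 554 N acts straight down.
Horizontal: T_left cos 51.3° = T_right cos 17°  →  T_right = 0.6538 T_left.
Vertical: T_left sin 51.3° + T_right sin 17° = 554.
Substituting the horizontal relation into the vertical equation gives 0.9716 T_left = 554, so T_left = 570.2 N.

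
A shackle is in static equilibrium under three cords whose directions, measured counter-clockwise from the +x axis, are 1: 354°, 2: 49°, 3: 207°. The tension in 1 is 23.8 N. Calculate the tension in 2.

Resolve: ΣF_x = 23.8 cos 354° + T_2 cos 49° + T_3 cos 207° = 0.
        ΣF_y = 23.8 sin 354° + T_2 sin 49° + T_3 sin 207° = 0.
The known terms sum to (23.67, -2.488) N, so 0.6561 T_2 − 0.8910 T_3 = -23.67 and 0.7547 T_2 − 0.4540 T_3 = 2.488.
Solving simultaneously: T_2 = 34.60 N, T_3 = 52.04 N.

T_2 ≈ 34.6 N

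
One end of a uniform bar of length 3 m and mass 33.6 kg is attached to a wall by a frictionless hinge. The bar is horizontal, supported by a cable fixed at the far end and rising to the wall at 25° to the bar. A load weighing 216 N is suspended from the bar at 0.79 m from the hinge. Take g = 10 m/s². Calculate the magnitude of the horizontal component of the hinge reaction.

Take torques about the hinge: T sin 25° · 3 = 33.6×10×1.5 + 216×0.79 = 674.64 N·m.
So T = 674.64 / (0.4226 × 3) = 532.11 N.
ΣF_x = 0: H_x = T cos 25° = 482.26 N.

H_x ≈ 482 N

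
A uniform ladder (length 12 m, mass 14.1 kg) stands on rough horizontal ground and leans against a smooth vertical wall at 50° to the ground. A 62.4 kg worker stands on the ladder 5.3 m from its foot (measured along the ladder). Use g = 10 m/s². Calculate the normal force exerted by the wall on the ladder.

Torques about the foot: N_wall · 12 sin 50° = 14.1×10×6 cos 50° + 62.4×10×5.3 cos 50° → N_wall = 290.41 N.

N_wall ≈ 290 N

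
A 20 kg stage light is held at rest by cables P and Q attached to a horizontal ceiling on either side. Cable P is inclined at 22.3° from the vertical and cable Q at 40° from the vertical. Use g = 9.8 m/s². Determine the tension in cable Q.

Angles from the horizontal: cable P is 90° − 22.3° = 67.7°, cable Q is 90° − 40° = 50°.
Weight W = 20 × 9.8 = 196 N acts straight down.
Horizontal: T_P cos 67.7° = T_Q cos 50°  →  T_P = 1.694 T_Q.
Vertical: T_P sin 67.7° + T_Q sin 50° = 196.
Substituting the horizontal relation into the vertical equation gives 2.333 T_Q = 196, so T_Q = 84 N.

T_Q ≈ 84 N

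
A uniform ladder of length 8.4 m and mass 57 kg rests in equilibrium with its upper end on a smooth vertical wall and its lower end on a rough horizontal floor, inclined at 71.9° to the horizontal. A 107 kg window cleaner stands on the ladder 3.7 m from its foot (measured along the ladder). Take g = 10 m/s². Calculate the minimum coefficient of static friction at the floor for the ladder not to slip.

μ_min ≈ 0.151

ΣF_y = 0: N_floor = 57×10 + 107×10 = 1640 N.
Torques about the foot: N_wall · 8.4 sin 71.9° = 57×10×4.2 cos 71.9° + 107×10×3.7 cos 71.9° → N_wall = 247.2 N.
ΣF_x = 0: f_floor = N_wall = 247.2 N.
μ_min = f_floor / N_floor = 247.2 / 1640 = 0.1507.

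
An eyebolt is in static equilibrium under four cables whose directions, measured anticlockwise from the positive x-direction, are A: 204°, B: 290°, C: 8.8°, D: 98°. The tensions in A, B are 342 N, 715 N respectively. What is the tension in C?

T_C ≈ 180 N

Resolve: ΣF_x = 342 cos 204° + 715 cos 290° + T_C cos 8.8° + T_D cos 98° = 0.
        ΣF_y = 342 sin 204° + 715 sin 290° + T_C sin 8.8° + T_D sin 98° = 0.
The known terms sum to (-67.89, -811) N, so 0.9882 T_C − 0.1392 T_D = 67.89 and 0.1530 T_C + 0.9903 T_D = 811.
Solving simultaneously: T_C = 180.1 N, T_D = 791.1 N.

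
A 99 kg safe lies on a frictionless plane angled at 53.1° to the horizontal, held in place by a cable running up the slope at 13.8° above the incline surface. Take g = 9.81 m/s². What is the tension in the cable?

T ≈ 800 N

Take axes along and perpendicular to the incline. Weight components: W sin 53.1° = 776.6 N down-slope, W cos 53.1° = 583.1 N into the surface.
Along incline: T cos 13.8° = W sin 53.1° → T = 799.7 N.
Perpendicular: N = W cos 53.1° − T sin 13.8° = 392.4 N.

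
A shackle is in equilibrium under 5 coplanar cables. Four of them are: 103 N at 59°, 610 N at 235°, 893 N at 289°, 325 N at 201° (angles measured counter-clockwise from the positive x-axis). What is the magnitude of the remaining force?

Sum the known components: ΣF_x = -309.5 N, ΣF_y = -1372 N.
For equilibrium the remaining force must supply (−ΣF_x, −ΣF_y) = (309.5, 1372) N.
Magnitude = √((309.5)² + (1372)²) = 1407 N; direction = atan2(1372, 309.5) = 77.3°.

F ≈ 1410 N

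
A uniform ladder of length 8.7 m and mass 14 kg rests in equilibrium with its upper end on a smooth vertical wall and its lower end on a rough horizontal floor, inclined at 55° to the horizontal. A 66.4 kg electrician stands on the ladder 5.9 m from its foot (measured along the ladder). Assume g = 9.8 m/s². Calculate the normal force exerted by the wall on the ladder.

Torques about the foot: N_wall · 8.7 sin 55° = 14×9.8×4.35 cos 55° + 66.4×9.8×5.9 cos 55° → N_wall = 357.03 N.

N_wall ≈ 357 N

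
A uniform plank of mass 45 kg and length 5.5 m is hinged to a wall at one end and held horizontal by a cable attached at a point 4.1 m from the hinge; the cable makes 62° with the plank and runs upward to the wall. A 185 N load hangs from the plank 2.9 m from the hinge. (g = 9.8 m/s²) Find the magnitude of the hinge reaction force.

Take torques about the hinge: T sin 62° · 4.1 = 45×9.8×2.75 + 185×2.9 = 1749.3 N·m.
So T = 1749.3 / (0.8829 × 4.1) = 483.21 N.
ΣF_x = 0: H_x = T cos 62° = 226.85 N.
ΣF_y = 0: H_y = (45×9.8 + 185) − T sin 62° = 626 − 426.65 = 199.35 N.
|H| = √(H_x² + H_y²) = √((226.85)² + (199.35)²) = 302 N.

|H| ≈ 302 N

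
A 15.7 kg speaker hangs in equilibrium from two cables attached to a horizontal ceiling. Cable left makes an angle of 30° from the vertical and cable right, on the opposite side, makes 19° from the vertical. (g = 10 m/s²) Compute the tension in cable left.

Angles from the horizontal: cable left is 90° − 30° = 60°, cable right is 90° − 19° = 71°.
Weight W = 15.7 × 10 = 157 N acts straight down.
Horizontal: T_left cos 60° = T_right cos 71°  →  T_right = 1.536 T_left.
Vertical: T_left sin 60° + T_right sin 71° = 157.
Substituting the horizontal relation into the vertical equation gives 2.318 T_left = 157, so T_left = 67.73 N.

T_left ≈ 67.7 N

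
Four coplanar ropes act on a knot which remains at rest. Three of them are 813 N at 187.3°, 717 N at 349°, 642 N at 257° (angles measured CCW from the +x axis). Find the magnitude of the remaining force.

F ≈ 900 N

Sum the known components: ΣF_x = -247 N, ΣF_y = -865.7 N.
For equilibrium the remaining force must supply (−ΣF_x, −ΣF_y) = (247, 865.7) N.
Magnitude = √((247)² + (865.7)²) = 900.2 N; direction = atan2(865.7, 247) = 74.1°.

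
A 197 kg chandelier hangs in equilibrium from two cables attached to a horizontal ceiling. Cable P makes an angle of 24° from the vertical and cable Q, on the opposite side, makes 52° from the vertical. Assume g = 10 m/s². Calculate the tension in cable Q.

T_Q ≈ 826 N

Angles from the horizontal: cable P is 90° − 24° = 66°, cable Q is 90° − 52° = 38°.
Weight W = 197 × 10 = 1970 N acts straight down.
Horizontal: T_P cos 66° = T_Q cos 38°  →  T_P = 1.937 T_Q.
Vertical: T_P sin 66° + T_Q sin 38° = 1970.
Substituting the horizontal relation into the vertical equation gives 2.386 T_Q = 1970, so T_Q = 825.8 N.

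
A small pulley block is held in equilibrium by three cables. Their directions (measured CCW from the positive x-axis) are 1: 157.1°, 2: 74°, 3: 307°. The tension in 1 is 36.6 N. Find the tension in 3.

Resolve: ΣF_x = 36.6 cos 157.1° + T_2 cos 74° + T_3 cos 307° = 0.
        ΣF_y = 36.6 sin 157.1° + T_2 sin 74° + T_3 sin 307° = 0.
The known terms sum to (-33.72, 14.24) N, so 0.2756 T_2 + 0.6018 T_3 = 33.72 and 0.9613 T_2 − 0.7986 T_3 = -14.24.
Solving simultaneously: T_2 = 22.98 N, T_3 = 45.50 N.

T_3 ≈ 45.5 N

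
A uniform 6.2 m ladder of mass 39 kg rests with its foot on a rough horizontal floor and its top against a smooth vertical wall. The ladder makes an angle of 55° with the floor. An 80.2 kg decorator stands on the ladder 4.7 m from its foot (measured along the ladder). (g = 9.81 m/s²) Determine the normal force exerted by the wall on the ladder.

N_wall ≈ 552 N

Torques about the foot: N_wall · 6.2 sin 55° = 39×9.81×3.1 cos 55° + 80.2×9.81×4.7 cos 55° → N_wall = 551.56 N.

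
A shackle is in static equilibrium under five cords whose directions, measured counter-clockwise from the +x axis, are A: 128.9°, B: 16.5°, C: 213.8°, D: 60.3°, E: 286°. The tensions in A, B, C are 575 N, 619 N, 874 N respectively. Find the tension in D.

Resolve: ΣF_x = 575 cos 128.9° + 619 cos 16.5° + 874 cos 213.8° + T_D cos 60.3° + T_E cos 286° = 0.
        ΣF_y = 575 sin 128.9° + 619 sin 16.5° + 874 sin 213.8° + T_D sin 60.3° + T_E sin 286° = 0.
The known terms sum to (-493.8, 137.1) N, so 0.4955 T_D + 0.2756 T_E = 493.8 and 0.8686 T_D − 0.9613 T_E = -137.1.
Solving simultaneously: T_D = 610.5 N, T_E = 694.3 N.

T_D ≈ 611 N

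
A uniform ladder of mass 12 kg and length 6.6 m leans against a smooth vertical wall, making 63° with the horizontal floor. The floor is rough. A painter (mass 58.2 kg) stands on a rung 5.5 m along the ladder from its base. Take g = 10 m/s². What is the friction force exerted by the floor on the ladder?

Torques about the foot: N_wall · 6.6 sin 63° = 12×10×3.3 cos 63° + 58.2×10×5.5 cos 63° → N_wall = 277.69 N.
ΣF_x = 0: f_floor = N_wall = 277.69 N.

f ≈ 278 N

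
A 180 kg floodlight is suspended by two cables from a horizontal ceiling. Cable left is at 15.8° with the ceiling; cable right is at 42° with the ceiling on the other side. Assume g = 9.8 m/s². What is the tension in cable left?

T_left ≈ 1550 N

Weight W = 180 × 9.8 = 1764 N acts straight down.
Horizontal: T_left cos 15.8° = T_right cos 42°  →  T_right = 1.295 T_left.
Vertical: T_left sin 15.8° + T_right sin 42° = 1764.
Substituting the horizontal relation into the vertical equation gives 1.139 T_left = 1764, so T_left = 1549 N.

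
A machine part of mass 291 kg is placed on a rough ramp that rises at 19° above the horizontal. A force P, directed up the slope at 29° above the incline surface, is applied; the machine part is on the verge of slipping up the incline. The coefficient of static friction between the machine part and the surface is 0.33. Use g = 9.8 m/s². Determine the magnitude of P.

P ≈ 1760 N

On the verge of sliding up the incline, friction equals μN and acts down the slope.
Perpendicular: N + P sin 29° = W cos 19° = 2696 N.
Along incline: P cos 29° = W sin 19° + μN  with W sin 19° = 928.5 N.
Solving the pair for P and N: P = 1757 N, N = 1844 N (and f = μN = 608.7 N).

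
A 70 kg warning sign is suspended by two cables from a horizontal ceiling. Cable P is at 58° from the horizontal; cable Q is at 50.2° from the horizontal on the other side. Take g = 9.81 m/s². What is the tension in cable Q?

Weight W = 70 × 9.81 = 686.7 N acts straight down.
Horizontal: T_P cos 58° = T_Q cos 50.2°  →  T_P = 1.208 T_Q.
Vertical: T_P sin 58° + T_Q sin 50.2° = 686.7.
Substituting the horizontal relation into the vertical equation gives 1.793 T_Q = 686.7, so T_Q = 383.1 N.

T_Q ≈ 383 N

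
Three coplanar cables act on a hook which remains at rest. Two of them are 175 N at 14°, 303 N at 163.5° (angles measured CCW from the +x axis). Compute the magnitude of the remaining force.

F ≈ 176 N

Sum the known components: ΣF_x = -120.7 N, ΣF_y = 128.4 N.
For equilibrium the remaining force must supply (−ΣF_x, −ΣF_y) = (120.7, -128.4) N.
Magnitude = √((120.7)² + (-128.4)²) = 176.2 N; direction = atan2(-128.4, 120.7) = 313.2°.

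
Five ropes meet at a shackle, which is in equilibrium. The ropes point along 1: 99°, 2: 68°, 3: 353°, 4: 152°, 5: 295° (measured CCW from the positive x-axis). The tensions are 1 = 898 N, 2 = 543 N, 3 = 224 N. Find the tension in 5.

T_5 ≈ 2220 N

Resolve: ΣF_x = 898 cos 99° + 543 cos 68° + 224 cos 353° + T_4 cos 152° + T_5 cos 295° = 0.
        ΣF_y = 898 sin 99° + 543 sin 68° + 224 sin 353° + T_4 sin 152° + T_5 sin 295° = 0.
The known terms sum to (285.3, 1363) N, so -0.8829 T_4 + 0.4226 T_5 = -285.3 and 0.4695 T_4 − 0.9063 T_5 = -1363.
Solving simultaneously: T_4 = 1387 N, T_5 = 2222 N.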